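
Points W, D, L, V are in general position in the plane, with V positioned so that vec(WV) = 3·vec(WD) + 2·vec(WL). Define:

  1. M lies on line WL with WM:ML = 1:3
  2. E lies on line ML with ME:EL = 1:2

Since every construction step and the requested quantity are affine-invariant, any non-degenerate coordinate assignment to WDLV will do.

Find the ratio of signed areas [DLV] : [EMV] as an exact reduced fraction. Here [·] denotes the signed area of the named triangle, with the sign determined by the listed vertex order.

[DLV]:[EMV] = -16/3

Work in coordinates with W = (0, 0), D = (1, 0), L = (0, 1), V = (3, 2).
1. M lies on line WL with WM:ML = 1:3 ⇒ M = (0, 1/4)
2. E lies on line ML with ME:EL = 1:2 ⇒ E = (0, 1/2)
2·[DLV] = -4, 2·[EMV] = 3/4
[DLV]:[EMV] = -4:3/4 = -16/3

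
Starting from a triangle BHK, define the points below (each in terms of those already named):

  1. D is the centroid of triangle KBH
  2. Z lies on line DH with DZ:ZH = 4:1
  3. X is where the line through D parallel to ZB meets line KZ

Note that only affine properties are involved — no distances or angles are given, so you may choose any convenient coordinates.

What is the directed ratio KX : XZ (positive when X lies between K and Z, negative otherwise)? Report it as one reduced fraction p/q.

Choose coordinates B = (0, 0), H = (1, 0), K = (0, 1).
1. D is the centroid of triangle KBH ⇒ D = (1/3, 1/3)
2. Z lies on line DH with DZ:ZH = 4:1 ⇒ Z = (13/15, 1/15)
3. X is where the line through D parallel to ZB meets line KZ ⇒ X = (3/5, 23/65)
X = K + t·(Z−K) with t = 9/13, so KX:XZ = t:(1−t) = 9/13:4/13

KX:XZ = 9/4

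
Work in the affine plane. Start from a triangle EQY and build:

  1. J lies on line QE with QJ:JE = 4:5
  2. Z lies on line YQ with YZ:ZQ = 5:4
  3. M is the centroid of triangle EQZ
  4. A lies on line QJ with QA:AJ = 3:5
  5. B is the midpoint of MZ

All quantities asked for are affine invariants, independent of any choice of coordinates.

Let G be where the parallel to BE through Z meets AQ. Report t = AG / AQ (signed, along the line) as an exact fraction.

Assign E = (0, 0), Q = (1, 0), Y = (0, 1) — the answer is frame-independent, so this choice is without loss of generality.
1. J lies on line QE with QJ:JE = 4:5 ⇒ J = (5/9, 0)
2. Z lies on line YQ with YZ:ZQ = 5:4 ⇒ Z = (5/9, 4/9)
3. M is the centroid of triangle EQZ ⇒ M = (14/27, 4/27)
4. A lies on line QJ with QA:AJ = 3:5 ⇒ A = (5/6, 0)
5. B is the midpoint of MZ ⇒ B = (29/54, 8/27)
through Z parallel to BE: direction (-29/54, -8/27); meets AQ at G = (-1/4, 0)
G = A + t·(Q−A) with t = -13/2

t = -13/2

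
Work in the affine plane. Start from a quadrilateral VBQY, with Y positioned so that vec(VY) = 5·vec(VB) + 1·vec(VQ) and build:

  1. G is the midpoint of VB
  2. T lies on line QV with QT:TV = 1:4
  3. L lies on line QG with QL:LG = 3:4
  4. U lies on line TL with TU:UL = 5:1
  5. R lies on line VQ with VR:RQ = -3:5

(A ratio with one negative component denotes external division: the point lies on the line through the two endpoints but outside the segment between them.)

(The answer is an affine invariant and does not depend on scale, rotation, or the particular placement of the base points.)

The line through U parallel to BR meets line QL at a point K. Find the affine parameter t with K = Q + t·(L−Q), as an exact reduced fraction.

t = 79/90

Work in coordinates with V = (0, 0), B = (1, 0), Q = (0, 1), Y = (5, 1).
1. G is the midpoint of VB ⇒ G = (1/2, 0)
2. T lies on line QV with QT:TV = 1:4 ⇒ T = (0, 4/5)
3. L lies on line QG with QL:LG = 3:4 ⇒ L = (3/14, 4/7)
4. U lies on line TL with TU:UL = 5:1 ⇒ U = (5/28, 64/105)
5. R lies on line VQ with VR:RQ = -3:5 ⇒ R = (0, -3/2)
through U parallel to BR: direction (-1, -3/2); meets QL at K = (79/420, 131/210)
K = Q + t·(L−Q) with t = 79/90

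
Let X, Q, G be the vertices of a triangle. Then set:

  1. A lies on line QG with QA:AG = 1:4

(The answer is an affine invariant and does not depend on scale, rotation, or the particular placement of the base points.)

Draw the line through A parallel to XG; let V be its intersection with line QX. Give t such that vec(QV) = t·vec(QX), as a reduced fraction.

Set X = (0, 0), Q = (1, 0), G = (0, 1); any affine frame gives the same invariant.
1. A lies on line QG with QA:AG = 1:4 ⇒ A = (4/5, 1/5)
through A parallel to XG: direction (0, 1); meets QX at V = (4/5, 0)
V = Q + t·(X−Q) with t = 1/5

t = 1/5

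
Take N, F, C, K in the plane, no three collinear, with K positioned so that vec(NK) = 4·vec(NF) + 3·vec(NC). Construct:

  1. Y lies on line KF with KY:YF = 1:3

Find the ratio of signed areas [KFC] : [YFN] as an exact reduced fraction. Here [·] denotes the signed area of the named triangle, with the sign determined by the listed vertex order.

[KFC]:[YFN] = 8/3

Work in coordinates with N = (0, 0), F = (1, 0), C = (0, 1), K = (4, 3).
1. Y lies on line KF with KY:YF = 1:3 ⇒ Y = (13/4, 9/4)
2·[KFC] = -6, 2·[YFN] = -9/4
[KFC]:[YFN] = -6:-9/4 = 8/3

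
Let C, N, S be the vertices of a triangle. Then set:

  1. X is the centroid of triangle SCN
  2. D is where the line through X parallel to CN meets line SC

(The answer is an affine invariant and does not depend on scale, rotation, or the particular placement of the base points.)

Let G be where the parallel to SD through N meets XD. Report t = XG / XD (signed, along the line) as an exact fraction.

t = -2

Set C = (0, 0), N = (1, 0), S = (0, 1); any affine frame gives the same invariant.
1. X is the centroid of triangle SCN ⇒ X = (1/3, 1/3)
2. D is where the line through X parallel to CN meets line SC ⇒ D = (0, 1/3)
through N parallel to SD: direction (0, -2/3); meets XD at G = (1, 1/3)
G = X + t·(D−X) with t = -2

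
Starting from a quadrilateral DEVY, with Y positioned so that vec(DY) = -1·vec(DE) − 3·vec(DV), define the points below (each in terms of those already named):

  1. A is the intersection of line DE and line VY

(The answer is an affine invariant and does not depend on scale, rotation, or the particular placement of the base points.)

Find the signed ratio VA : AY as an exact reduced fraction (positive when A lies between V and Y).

VA:AY = 1/3

Set D = (0, 0), E = (1, 0), V = (0, 1), Y = (-1, -3); any affine frame gives the same invariant.
1. A is the intersection of line DE and line VY ⇒ A = (-1/4, 0)
A = V + t·(Y−V) with t = 1/4, so VA:AY = t:(1−t) = 1/4:3/4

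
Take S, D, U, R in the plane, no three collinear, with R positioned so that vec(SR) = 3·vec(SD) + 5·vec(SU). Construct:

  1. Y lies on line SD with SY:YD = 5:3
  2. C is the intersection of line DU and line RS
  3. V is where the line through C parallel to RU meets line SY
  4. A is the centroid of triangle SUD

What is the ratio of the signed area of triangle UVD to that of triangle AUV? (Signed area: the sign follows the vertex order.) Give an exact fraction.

[UVD]:[AUV] = 105/38

Assign S = (0, 0), D = (1, 0), U = (0, 1), R = (3, 5) — the answer is frame-independent, so this choice is without loss of generality.
1. Y lies on line SD with SY:YD = 5:3 ⇒ Y = (5/8, 0)
2. C is the intersection of line DU and line RS ⇒ C = (3/8, 5/8)
3. V is where the line through C parallel to RU meets line SY ⇒ V = (-3/32, 0)
4. A is the centroid of triangle SUD ⇒ A = (1/3, 1/3)
2·[UVD] = 35/32, 2·[AUV] = 19/48
[UVD]:[AUV] = 35/32:19/48 = 105/38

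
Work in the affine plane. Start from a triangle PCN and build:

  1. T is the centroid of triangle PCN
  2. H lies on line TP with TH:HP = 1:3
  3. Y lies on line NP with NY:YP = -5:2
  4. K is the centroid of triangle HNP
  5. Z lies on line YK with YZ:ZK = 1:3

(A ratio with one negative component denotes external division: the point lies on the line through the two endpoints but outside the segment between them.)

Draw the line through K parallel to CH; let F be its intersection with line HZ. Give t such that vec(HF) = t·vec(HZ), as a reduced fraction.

t = -2/13

Assign P = (0, 0), C = (1, 0), N = (0, 1) — the answer is frame-independent, so this choice is without loss of generality.
1. T is the centroid of triangle PCN ⇒ T = (1/3, 1/3)
2. H lies on line TP with TH:HP = 1:3 ⇒ H = (1/4, 1/4)
3. Y lies on line NP with NY:YP = -5:2 ⇒ Y = (0, -2/3)
4. K is the centroid of triangle HNP ⇒ K = (1/12, 5/12)
5. Z lies on line YK with YZ:ZK = 1:3 ⇒ Z = (1/48, -19/48)
through K parallel to CH: direction (-3/4, 1/4); meets HZ at F = (89/312, 109/312)
F = H + t·(Z−H) with t = -2/13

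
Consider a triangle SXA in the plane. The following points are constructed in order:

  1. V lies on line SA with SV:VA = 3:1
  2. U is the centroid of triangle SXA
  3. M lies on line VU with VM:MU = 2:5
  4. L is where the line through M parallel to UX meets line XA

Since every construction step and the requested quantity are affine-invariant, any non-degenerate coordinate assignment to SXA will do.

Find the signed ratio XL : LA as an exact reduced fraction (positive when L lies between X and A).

Set S = (0, 0), X = (1, 0), A = (0, 1); any affine frame gives the same invariant.
1. V lies on line SA with SV:VA = 3:1 ⇒ V = (0, 3/4)
2. U is the centroid of triangle SXA ⇒ U = (1/3, 1/3)
3. M lies on line VU with VM:MU = 2:5 ⇒ M = (2/21, 53/84)
4. L is where the line through M parallel to UX meets line XA ⇒ L = (9/14, 5/14)
L = X + t·(A−X) with t = 5/14, so XL:LA = t:(1−t) = 5/14:9/14

XL:LA = 5/9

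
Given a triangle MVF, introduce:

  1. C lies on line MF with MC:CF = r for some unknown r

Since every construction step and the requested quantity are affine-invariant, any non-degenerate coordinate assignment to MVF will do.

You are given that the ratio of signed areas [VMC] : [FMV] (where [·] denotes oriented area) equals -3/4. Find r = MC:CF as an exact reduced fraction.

Assign M = (0, 0), V = (1, 0), F = (0, 1) — the answer is frame-independent, so this choice is without loss of generality.
1. With MC:CF = r, write λ = r/(r+1) so C = M + λ·(F−M); C is affine-linear in λ
Every point depending on C is an affine combination of C and λ-independent points, so each such coordinate is linear in λ; the λ² term in each signed area is a multiple of (F−M)×(F−M) = 0, so 2·[VMC] and 2·[FMV] are each linear in λ. Evaluating at λ=0 and λ=1:
  2·[VMC] = −λ,   2·[FMV] = 1
So [VMC]:[FMV] = (−λ) / (1). Setting this equal to -3/4:
  −λ = -3/4·(1)  ⇒  λ = 3/4
Then r = λ/(1−λ) = (3/4)/(1/4) = 3. Check: with r = 3, C = (0, 3/4) and [VMC]:[FMV] = -3/4 as required.

r = 3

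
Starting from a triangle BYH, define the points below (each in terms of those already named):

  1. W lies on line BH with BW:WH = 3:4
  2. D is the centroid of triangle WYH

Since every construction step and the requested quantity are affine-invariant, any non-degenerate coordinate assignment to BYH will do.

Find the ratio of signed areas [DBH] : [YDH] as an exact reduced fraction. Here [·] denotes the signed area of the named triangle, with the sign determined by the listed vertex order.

Set B = (0, 0), Y = (1, 0), H = (0, 1); any affine frame gives the same invariant.
1. W lies on line BH with BW:WH = 3:4 ⇒ W = (0, 3/7)
2. D is the centroid of triangle WYH ⇒ D = (1/3, 10/21)
2·[DBH] = -1/3, 2·[YDH] = -4/21
[DBH]:[YDH] = -1/3:-4/21 = 7/4

[DBH]:[YDH] = 7/4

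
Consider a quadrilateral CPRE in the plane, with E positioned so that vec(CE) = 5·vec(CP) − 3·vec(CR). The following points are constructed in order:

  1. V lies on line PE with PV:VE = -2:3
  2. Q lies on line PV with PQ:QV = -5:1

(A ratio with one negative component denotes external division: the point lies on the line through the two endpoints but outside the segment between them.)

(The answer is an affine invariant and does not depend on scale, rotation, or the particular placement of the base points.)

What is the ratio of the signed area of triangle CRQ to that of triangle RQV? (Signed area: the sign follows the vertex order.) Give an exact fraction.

[CRQ]:[RQV] = 18

Assign C = (0, 0), P = (1, 0), R = (0, 1), E = (5, -3) — the answer is frame-independent, so this choice is without loss of generality.
1. V lies on line PE with PV:VE = -2:3 ⇒ V = (-7, 6)
2. Q lies on line PV with PQ:QV = -5:1 ⇒ Q = (-9, 15/2)
2·[CRQ] = 9, 2·[RQV] = 1/2
[CRQ]:[RQV] = 9:1/2 = 18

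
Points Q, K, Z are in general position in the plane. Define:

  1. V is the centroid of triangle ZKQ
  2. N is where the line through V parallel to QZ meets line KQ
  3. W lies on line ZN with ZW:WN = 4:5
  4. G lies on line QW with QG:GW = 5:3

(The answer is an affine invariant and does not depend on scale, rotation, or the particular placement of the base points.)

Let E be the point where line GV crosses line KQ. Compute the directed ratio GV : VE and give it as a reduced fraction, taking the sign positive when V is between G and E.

Work in coordinates with Q = (0, 0), K = (1, 0), Z = (0, 1).
1. V is the centroid of triangle ZKQ ⇒ V = (1/3, 1/3)
2. N is where the line through V parallel to QZ meets line KQ ⇒ N = (1/3, 0)
3. W lies on line ZN with ZW:WN = 4:5 ⇒ W = (4/27, 5/9)
4. G lies on line QW with QG:GW = 5:3 ⇒ G = (5/54, 25/72)
line GV meets KQ at E = (55/9, 0)
V = G + t·(E−G) with t = 1/25, so GV:VE = 1/25:24/25

GV:VE = 1/24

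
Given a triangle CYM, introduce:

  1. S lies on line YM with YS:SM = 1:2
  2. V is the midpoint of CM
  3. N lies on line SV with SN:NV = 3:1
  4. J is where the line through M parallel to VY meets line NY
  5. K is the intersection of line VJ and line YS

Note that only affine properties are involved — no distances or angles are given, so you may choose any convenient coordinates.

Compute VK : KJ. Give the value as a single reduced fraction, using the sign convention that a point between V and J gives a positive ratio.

Assign C = (0, 0), Y = (1, 0), M = (0, 1) — the answer is frame-independent, so this choice is without loss of generality.
1. S lies on line YM with YS:SM = 1:2 ⇒ S = (2/3, 1/3)
2. V is the midpoint of CM ⇒ V = (0, 1/2)
3. N lies on line SV with SN:NV = 3:1 ⇒ N = (1/6, 11/24)
4. J is where the line through M parallel to VY meets line NY ⇒ J = (-9, 11/2)
5. K is the intersection of line VJ and line YS ⇒ K = (9/8, -1/8)
K = V + t·(J−V) with t = -1/8, so VK:KJ = t:(1−t) = -1/8:9/8

VK:KJ = -1/9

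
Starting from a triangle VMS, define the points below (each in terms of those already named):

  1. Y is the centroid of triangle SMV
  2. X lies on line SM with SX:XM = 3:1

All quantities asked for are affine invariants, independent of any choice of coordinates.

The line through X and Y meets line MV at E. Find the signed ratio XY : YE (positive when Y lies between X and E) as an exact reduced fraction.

XY:YE = -1/4

Choose coordinates V = (0, 0), M = (1, 0), S = (0, 1).
1. Y is the centroid of triangle SMV ⇒ Y = (1/3, 1/3)
2. X lies on line SM with SX:XM = 3:1 ⇒ X = (3/4, 1/4)
line XY meets MV at E = (2, 0)
Y = X + t·(E−X) with t = -1/3, so XY:YE = -1/3:4/3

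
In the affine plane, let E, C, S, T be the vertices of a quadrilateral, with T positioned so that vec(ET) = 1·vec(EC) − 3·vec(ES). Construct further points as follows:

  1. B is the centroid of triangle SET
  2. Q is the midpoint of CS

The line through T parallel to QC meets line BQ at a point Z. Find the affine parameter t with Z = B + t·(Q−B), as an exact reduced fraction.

t = -5/4

Work in coordinates with E = (0, 0), C = (1, 0), S = (0, 1), T = (1, -3).
1. B is the centroid of triangle SET ⇒ B = (1/3, -2/3)
2. Q is the midpoint of CS ⇒ Q = (1/2, 1/2)
through T parallel to QC: direction (1/2, -1/2); meets BQ at Z = (1/8, -17/8)
Z = B + t·(Q−B) with t = -5/4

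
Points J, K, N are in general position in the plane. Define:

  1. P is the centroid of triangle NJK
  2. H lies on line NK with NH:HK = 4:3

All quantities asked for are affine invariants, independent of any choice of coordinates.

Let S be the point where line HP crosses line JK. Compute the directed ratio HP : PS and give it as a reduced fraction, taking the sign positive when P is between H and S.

HP:PS = 2/7

Set J = (0, 0), K = (1, 0), N = (0, 1); any affine frame gives the same invariant.
1. P is the centroid of triangle NJK ⇒ P = (1/3, 1/3)
2. H lies on line NK with NH:HK = 4:3 ⇒ H = (4/7, 3/7)
line HP meets JK at S = (-1/2, 0)
P = H + t·(S−H) with t = 2/9, so HP:PS = 2/9:7/9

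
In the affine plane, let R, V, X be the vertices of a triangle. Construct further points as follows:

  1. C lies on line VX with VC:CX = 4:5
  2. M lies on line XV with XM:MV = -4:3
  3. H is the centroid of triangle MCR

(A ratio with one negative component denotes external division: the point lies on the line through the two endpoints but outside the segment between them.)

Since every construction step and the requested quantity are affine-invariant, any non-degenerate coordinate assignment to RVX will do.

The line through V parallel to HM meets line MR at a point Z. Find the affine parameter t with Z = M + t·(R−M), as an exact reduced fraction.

Work in coordinates with R = (0, 0), V = (1, 0), X = (0, 1).
1. C lies on line VX with VC:CX = 4:5 ⇒ C = (5/9, 4/9)
2. M lies on line XV with XM:MV = -4:3 ⇒ M = (4, -3)
3. H is the centroid of triangle MCR ⇒ H = (41/27, -23/27)
through V parallel to HM: direction (67/27, -58/27); meets MR at Z = (232/31, -174/31)
Z = M + t·(R−M) with t = -27/31

t = -27/31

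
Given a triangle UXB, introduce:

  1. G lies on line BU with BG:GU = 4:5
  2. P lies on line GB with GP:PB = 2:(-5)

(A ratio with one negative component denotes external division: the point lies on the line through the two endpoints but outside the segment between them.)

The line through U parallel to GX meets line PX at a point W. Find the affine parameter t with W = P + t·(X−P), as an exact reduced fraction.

Work in coordinates with U = (0, 0), X = (1, 0), B = (0, 1).
1. G lies on line BU with BG:GU = 4:5 ⇒ G = (0, 5/9)
2. P lies on line GB with GP:PB = 2:(-5) ⇒ P = (0, 7/27)
through U parallel to GX: direction (1, -5/9); meets PX at W = (-7/8, 35/72)
W = P + t·(X−P) with t = -7/8

t = -7/8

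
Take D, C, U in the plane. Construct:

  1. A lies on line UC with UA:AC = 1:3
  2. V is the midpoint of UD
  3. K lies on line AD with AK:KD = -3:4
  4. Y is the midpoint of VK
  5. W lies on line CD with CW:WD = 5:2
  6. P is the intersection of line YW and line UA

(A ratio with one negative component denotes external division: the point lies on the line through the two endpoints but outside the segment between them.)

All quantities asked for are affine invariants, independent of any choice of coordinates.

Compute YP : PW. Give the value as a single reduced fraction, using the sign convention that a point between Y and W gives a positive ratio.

Work in coordinates with D = (0, 0), C = (1, 0), U = (0, 1).
1. A lies on line UC with UA:AC = 1:3 ⇒ A = (1/4, 3/4)
2. V is the midpoint of UD ⇒ V = (0, 1/2)
3. K lies on line AD with AK:KD = -3:4 ⇒ K = (1, 3)
4. Y is the midpoint of VK ⇒ Y = (1/2, 7/4)
5. W lies on line CD with CW:WD = 5:2 ⇒ W = (2/7, 0)
6. P is the intersection of line YW and line UA ⇒ P = (4/11, 7/11)
P = Y + t·(W−Y) with t = 7/11, so YP:PW = t:(1−t) = 7/11:4/11

YP:PW = 7/4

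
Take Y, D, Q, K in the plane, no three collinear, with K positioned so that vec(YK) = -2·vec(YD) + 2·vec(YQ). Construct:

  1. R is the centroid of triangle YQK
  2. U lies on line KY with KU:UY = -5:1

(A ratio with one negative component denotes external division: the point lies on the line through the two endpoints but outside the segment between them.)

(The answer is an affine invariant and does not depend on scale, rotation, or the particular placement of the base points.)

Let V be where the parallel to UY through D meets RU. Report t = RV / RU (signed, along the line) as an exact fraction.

t = -2

Assign Y = (0, 0), D = (1, 0), Q = (0, 1), K = (-2, 2) — the answer is frame-independent, so this choice is without loss of generality.
1. R is the centroid of triangle YQK ⇒ R = (-2/3, 1)
2. U lies on line KY with KU:UY = -5:1 ⇒ U = (1/2, -1/2)
through D parallel to UY: direction (-1/2, 1/2); meets RU at V = (-3, 4)
V = R + t·(U−R) with t = -2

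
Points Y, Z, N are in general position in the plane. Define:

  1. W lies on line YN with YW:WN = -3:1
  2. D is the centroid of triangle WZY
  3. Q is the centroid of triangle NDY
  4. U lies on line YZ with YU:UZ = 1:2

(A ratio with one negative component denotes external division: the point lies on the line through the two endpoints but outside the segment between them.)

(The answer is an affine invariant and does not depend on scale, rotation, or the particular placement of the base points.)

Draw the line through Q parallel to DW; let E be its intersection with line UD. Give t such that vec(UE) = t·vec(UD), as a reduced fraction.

t = -1/3

Set Y = (0, 0), Z = (1, 0), N = (0, 1); any affine frame gives the same invariant.
1. W lies on line YN with YW:WN = -3:1 ⇒ W = (0, 3/2)
2. D is the centroid of triangle WZY ⇒ D = (1/3, 1/2)
3. Q is the centroid of triangle NDY ⇒ Q = (1/9, 1/2)
4. U lies on line YZ with YU:UZ = 1:2 ⇒ U = (1/3, 0)
through Q parallel to DW: direction (-1/3, 1); meets UD at E = (1/3, -1/6)
E = U + t·(D−U) with t = -1/3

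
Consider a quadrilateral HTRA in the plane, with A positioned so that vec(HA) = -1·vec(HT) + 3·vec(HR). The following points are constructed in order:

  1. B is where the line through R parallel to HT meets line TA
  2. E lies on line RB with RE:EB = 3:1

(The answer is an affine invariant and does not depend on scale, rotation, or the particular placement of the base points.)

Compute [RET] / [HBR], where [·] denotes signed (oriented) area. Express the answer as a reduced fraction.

Choose coordinates H = (0, 0), T = (1, 0), R = (0, 1), A = (-1, 3).
1. B is where the line through R parallel to HT meets line TA ⇒ B = (1/3, 1)
2. E lies on line RB with RE:EB = 3:1 ⇒ E = (1/4, 1)
2·[RET] = -1/4, 2·[HBR] = 1/3
[RET]:[HBR] = -1/4:1/3 = -3/4

[RET]:[HBR] = -3/4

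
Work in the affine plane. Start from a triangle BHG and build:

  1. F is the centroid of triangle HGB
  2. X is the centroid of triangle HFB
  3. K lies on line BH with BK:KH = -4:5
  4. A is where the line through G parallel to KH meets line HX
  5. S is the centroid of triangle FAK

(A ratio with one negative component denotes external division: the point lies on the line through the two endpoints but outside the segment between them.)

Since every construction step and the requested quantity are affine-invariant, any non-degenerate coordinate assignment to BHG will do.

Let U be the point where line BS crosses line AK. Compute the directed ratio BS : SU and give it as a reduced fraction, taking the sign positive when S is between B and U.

Assign B = (0, 0), H = (1, 0), G = (0, 1) — the answer is frame-independent, so this choice is without loss of generality.
1. F is the centroid of triangle HGB ⇒ F = (1/3, 1/3)
2. X is the centroid of triangle HFB ⇒ X = (4/9, 1/9)
3. K lies on line BH with BK:KH = -4:5 ⇒ K = (-4, 0)
4. A is where the line through G parallel to KH meets line HX ⇒ A = (-4, 1)
5. S is the centroid of triangle FAK ⇒ S = (-23/9, 4/9)
line BS meets AK at U = (-4, 16/23)
S = B + t·(U−B) with t = 23/36, so BS:SU = 23/36:13/36

BS:SU = 23/13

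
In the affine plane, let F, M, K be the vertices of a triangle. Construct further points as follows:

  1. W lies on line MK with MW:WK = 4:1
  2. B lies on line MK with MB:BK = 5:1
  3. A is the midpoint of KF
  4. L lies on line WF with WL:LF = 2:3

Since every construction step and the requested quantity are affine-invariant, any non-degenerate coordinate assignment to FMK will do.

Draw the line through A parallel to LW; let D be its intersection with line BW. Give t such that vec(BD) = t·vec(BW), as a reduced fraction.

Work in coordinates with F = (0, 0), M = (1, 0), K = (0, 1).
1. W lies on line MK with MW:WK = 4:1 ⇒ W = (1/5, 4/5)
2. B lies on line MK with MB:BK = 5:1 ⇒ B = (1/6, 5/6)
3. A is the midpoint of KF ⇒ A = (0, 1/2)
4. L lies on line WF with WL:LF = 2:3 ⇒ L = (3/25, 12/25)
through A parallel to LW: direction (2/25, 8/25); meets BW at D = (1/10, 9/10)
D = B + t·(W−B) with t = -2

t = -2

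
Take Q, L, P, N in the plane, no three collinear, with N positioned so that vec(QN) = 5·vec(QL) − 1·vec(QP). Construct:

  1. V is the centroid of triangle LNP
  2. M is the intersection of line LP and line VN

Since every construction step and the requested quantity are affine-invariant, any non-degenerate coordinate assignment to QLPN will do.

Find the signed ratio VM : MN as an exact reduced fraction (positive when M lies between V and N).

Assign Q = (0, 0), L = (1, 0), P = (0, 1), N = (5, -1) — the answer is frame-independent, so this choice is without loss of generality.
1. V is the centroid of triangle LNP ⇒ V = (2, 0)
2. M is the intersection of line LP and line VN ⇒ M = (1/2, 1/2)
M = V + t·(N−V) with t = -1/2, so VM:MN = t:(1−t) = -1/2:3/2

VM:MN = -1/3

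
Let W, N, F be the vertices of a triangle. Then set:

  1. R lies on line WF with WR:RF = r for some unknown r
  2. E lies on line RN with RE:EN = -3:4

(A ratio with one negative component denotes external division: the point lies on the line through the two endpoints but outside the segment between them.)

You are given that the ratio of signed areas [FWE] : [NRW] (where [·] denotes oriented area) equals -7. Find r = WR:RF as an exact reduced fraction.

Assign W = (0, 0), N = (1, 0), F = (0, 1) — the answer is frame-independent, so this choice is without loss of generality.
1. With WR:RF = r, write λ = r/(r+1) so R = W + λ·(F−W); R is affine-linear in λ
2. E lies on line RN with RE:EN = -3:4 ⇒ E is an affine combination of earlier points and hence also affine-linear in λ
Every point depending on R is an affine combination of R and λ-independent points, so each such coordinate is linear in λ; the λ² term in each signed area is a multiple of (F−W)×(F−W) = 0, so 2·[FWE] and 2·[NRW] are each linear in λ. Evaluating at λ=0 and λ=1:
  2·[FWE] = -3,   2·[NRW] = λ
So [FWE]:[NRW] = (-3) / (λ). Setting this equal to -7:
  -3 = -7·(λ)  ⇒  λ = 3/7
Then r = λ/(1−λ) = (3/7)/(4/7) = 3/4. Check: with r = 3/4, R = (0, 3/7) and [FWE]:[NRW] = -7 as required.

r = 3/4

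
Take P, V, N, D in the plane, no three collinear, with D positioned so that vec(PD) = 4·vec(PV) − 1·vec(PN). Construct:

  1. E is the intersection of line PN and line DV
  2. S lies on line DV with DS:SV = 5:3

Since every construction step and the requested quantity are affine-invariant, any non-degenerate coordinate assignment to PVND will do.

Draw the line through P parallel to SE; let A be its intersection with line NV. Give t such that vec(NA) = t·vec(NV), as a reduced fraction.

t = 3/2

Set P = (0, 0), V = (1, 0), N = (0, 1), D = (4, -1); any affine frame gives the same invariant.
1. E is the intersection of line PN and line DV ⇒ E = (0, 1/3)
2. S lies on line DV with DS:SV = 5:3 ⇒ S = (17/8, -3/8)
through P parallel to SE: direction (-17/8, 17/24); meets NV at A = (3/2, -1/2)
A = N + t·(V−N) with t = 3/2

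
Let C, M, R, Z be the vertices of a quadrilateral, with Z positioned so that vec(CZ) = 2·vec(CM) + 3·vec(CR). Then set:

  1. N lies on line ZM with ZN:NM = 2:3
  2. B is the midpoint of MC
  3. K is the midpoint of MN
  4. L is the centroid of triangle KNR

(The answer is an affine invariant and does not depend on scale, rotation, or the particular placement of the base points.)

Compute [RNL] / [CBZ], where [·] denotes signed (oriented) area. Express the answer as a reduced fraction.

[RNL]:[CBZ] = -4/15

Set C = (0, 0), M = (1, 0), R = (0, 1), Z = (2, 3); any affine frame gives the same invariant.
1. N lies on line ZM with ZN:NM = 2:3 ⇒ N = (8/5, 9/5)
2. B is the midpoint of MC ⇒ B = (1/2, 0)
3. K is the midpoint of MN ⇒ K = (13/10, 9/10)
4. L is the centroid of triangle KNR ⇒ L = (29/30, 37/30)
2·[RNL] = -2/5, 2·[CBZ] = 3/2
[RNL]:[CBZ] = -2/5:3/2 = -4/15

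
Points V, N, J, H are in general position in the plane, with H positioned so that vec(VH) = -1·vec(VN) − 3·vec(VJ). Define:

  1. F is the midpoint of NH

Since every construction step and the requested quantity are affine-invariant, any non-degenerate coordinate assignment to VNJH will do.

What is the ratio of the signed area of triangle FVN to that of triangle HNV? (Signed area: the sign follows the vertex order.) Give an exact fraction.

[FVN]:[HNV] = -1/2

Work in coordinates with V = (0, 0), N = (1, 0), J = (0, 1), H = (-1, -3).
1. F is the midpoint of NH ⇒ F = (0, -3/2)
2·[FVN] = -3/2, 2·[HNV] = 3
[FVN]:[HNV] = -3/2:3 = -1/2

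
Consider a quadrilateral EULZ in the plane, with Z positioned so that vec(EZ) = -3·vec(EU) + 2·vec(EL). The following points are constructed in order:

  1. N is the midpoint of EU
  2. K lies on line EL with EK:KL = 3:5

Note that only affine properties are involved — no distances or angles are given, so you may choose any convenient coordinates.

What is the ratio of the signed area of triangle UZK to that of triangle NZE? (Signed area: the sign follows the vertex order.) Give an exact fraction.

Choose coordinates E = (0, 0), U = (1, 0), L = (0, 1), Z = (-3, 2).
1. N is the midpoint of EU ⇒ N = (1/2, 0)
2. K lies on line EL with EK:KL = 3:5 ⇒ K = (0, 3/8)
2·[UZK] = 1/2, 2·[NZE] = 1
[UZK]:[NZE] = 1/2:1 = 1/2

[UZK]:[NZE] = 1/2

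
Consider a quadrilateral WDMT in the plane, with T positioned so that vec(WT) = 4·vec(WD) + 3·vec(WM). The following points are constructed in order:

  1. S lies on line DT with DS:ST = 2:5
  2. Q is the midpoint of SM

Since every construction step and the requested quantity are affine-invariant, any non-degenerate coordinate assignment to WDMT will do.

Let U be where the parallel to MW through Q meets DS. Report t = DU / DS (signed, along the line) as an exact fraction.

t = -1/12

Set W = (0, 0), D = (1, 0), M = (0, 1), T = (4, 3); any affine frame gives the same invariant.
1. S lies on line DT with DS:ST = 2:5 ⇒ S = (13/7, 6/7)
2. Q is the midpoint of SM ⇒ Q = (13/14, 13/14)
through Q parallel to MW: direction (0, -1); meets DS at U = (13/14, -1/14)
U = D + t·(S−D) with t = -1/12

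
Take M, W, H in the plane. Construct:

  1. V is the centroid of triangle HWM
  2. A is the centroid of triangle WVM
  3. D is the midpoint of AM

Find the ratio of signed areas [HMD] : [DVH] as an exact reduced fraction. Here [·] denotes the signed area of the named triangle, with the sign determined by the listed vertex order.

Set M = (0, 0), W = (1, 0), H = (0, 1); any affine frame gives the same invariant.
1. V is the centroid of triangle HWM ⇒ V = (1/3, 1/3)
2. A is the centroid of triangle WVM ⇒ A = (4/9, 1/9)
3. D is the midpoint of AM ⇒ D = (2/9, 1/18)
2·[HMD] = 2/9, 2·[DVH] = 1/6
[HMD]:[DVH] = 2/9:1/6 = 4/3

[HMD]:[DVH] = 4/3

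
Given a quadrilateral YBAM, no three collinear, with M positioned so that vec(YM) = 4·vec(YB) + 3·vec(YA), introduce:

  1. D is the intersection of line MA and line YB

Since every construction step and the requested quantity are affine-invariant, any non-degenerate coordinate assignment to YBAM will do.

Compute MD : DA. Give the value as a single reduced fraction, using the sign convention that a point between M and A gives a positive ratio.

Set Y = (0, 0), B = (1, 0), A = (0, 1), M = (4, 3); any affine frame gives the same invariant.
1. D is the intersection of line MA and line YB ⇒ D = (-2, 0)
D = M + t·(A−M) with t = 3/2, so MD:DA = t:(1−t) = 3/2:-1/2

MD:DA = -3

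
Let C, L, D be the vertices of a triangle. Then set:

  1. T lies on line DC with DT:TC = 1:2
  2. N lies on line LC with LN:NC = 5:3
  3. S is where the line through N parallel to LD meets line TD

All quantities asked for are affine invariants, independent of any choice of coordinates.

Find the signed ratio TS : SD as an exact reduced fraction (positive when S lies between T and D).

TS:SD = -7/15

Work in coordinates with C = (0, 0), L = (1, 0), D = (0, 1).
1. T lies on line DC with DT:TC = 1:2 ⇒ T = (0, 2/3)
2. N lies on line LC with LN:NC = 5:3 ⇒ N = (3/8, 0)
3. S is where the line through N parallel to LD meets line TD ⇒ S = (0, 3/8)
S = T + t·(D−T) with t = -7/8, so TS:SD = t:(1−t) = -7/8:15/8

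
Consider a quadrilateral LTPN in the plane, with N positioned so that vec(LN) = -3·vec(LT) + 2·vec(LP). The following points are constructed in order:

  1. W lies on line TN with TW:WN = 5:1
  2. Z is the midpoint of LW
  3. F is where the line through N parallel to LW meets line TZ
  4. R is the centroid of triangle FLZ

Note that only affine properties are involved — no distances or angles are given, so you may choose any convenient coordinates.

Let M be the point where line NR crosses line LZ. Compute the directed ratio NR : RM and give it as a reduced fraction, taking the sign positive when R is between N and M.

NR:RM = 2

Work in coordinates with L = (0, 0), T = (1, 0), P = (0, 1), N = (-3, 2).
1. W lies on line TN with TW:WN = 5:1 ⇒ W = (-7/3, 5/3)
2. Z is the midpoint of LW ⇒ Z = (-7/6, 5/6)
3. F is where the line through N parallel to LW meets line TZ ⇒ F = (-8/5, 1)
4. R is the centroid of triangle FLZ ⇒ R = (-83/90, 11/18)
line NR meets LZ at M = (7/60, -1/12)
R = N + t·(M−N) with t = 2/3, so NR:RM = 2/3:1/3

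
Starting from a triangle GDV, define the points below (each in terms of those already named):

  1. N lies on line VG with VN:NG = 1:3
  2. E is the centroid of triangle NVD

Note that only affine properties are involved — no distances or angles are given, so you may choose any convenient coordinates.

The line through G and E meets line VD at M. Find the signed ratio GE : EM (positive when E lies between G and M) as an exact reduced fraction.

GE:EM = 11

Assign G = (0, 0), D = (1, 0), V = (0, 1) — the answer is frame-independent, so this choice is without loss of generality.
1. N lies on line VG with VN:NG = 1:3 ⇒ N = (0, 3/4)
2. E is the centroid of triangle NVD ⇒ E = (1/3, 7/12)
line GE meets VD at M = (4/11, 7/11)
E = G + t·(M−G) with t = 11/12, so GE:EM = 11/12:1/12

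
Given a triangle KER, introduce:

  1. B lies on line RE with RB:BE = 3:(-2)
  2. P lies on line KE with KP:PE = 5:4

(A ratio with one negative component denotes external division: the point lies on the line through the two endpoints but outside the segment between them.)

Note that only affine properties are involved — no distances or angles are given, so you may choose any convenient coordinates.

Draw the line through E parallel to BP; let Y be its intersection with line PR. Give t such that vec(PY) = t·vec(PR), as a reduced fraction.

t = 2/3

Choose coordinates K = (0, 0), E = (1, 0), R = (0, 1).
1. B lies on line RE with RB:BE = 3:(-2) ⇒ B = (3, -2)
2. P lies on line KE with KP:PE = 5:4 ⇒ P = (5/9, 0)
through E parallel to BP: direction (-22/9, 2); meets PR at Y = (5/27, 2/3)
Y = P + t·(R−P) with t = 2/3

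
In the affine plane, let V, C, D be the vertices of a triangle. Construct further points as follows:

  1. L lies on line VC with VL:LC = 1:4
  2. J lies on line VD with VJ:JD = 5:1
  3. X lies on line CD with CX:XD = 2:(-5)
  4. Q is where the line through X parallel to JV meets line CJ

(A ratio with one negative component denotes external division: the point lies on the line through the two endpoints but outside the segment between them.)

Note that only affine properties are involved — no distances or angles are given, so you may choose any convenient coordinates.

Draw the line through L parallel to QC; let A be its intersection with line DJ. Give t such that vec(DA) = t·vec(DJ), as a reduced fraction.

t = 5

Choose coordinates V = (0, 0), C = (1, 0), D = (0, 1).
1. L lies on line VC with VL:LC = 1:4 ⇒ L = (1/5, 0)
2. J lies on line VD with VJ:JD = 5:1 ⇒ J = (0, 5/6)
3. X lies on line CD with CX:XD = 2:(-5) ⇒ X = (5/3, -2/3)
4. Q is where the line through X parallel to JV meets line CJ ⇒ Q = (5/3, -5/9)
through L parallel to QC: direction (-2/3, 5/9); meets DJ at A = (0, 1/6)
A = D + t·(J−D) with t = 5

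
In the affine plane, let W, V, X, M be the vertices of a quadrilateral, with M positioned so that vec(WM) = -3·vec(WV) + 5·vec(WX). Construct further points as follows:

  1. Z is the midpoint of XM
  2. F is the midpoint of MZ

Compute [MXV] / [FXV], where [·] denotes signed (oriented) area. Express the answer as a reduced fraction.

[MXV]:[FXV] = 4/3

Set W = (0, 0), V = (1, 0), X = (0, 1), M = (-3, 5); any affine frame gives the same invariant.
1. Z is the midpoint of XM ⇒ Z = (-3/2, 3)
2. F is the midpoint of MZ ⇒ F = (-9/4, 4)
2·[MXV] = 1, 2·[FXV] = 3/4
[MXV]:[FXV] = 1:3/4 = 4/3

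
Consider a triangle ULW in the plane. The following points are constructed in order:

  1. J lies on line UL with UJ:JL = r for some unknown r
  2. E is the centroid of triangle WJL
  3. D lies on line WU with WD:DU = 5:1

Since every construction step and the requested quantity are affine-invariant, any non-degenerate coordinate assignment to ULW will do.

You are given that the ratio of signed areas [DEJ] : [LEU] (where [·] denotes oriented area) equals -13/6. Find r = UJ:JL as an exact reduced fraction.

Assign U = (0, 0), L = (1, 0), W = (0, 1) — the answer is frame-independent, so this choice is without loss of generality.
1. With UJ:JL = r, write λ = r/(r+1) so J = U + λ·(L−U); J is affine-linear in λ
2. E is the centroid of triangle WJL ⇒ E is an affine combination of earlier points and hence also affine-linear in λ
3. D lies on line WU with WD:DU = 5:1 ⇒ D = (0, 1/6)
Every point depending on J is an affine combination of J and λ-independent points, so each such coordinate is linear in λ; the λ² term in each signed area is a multiple of (L−U)×(L−U) = 0, so 2·[DEJ] and 2·[LEU] are each linear in λ. Evaluating at λ=0 and λ=1:
  2·[DEJ] = -2/9·λ − 1/18,   2·[LEU] = 1/3
So [DEJ]:[LEU] = (-2/9·λ − 1/18) / (1/3). Setting this equal to -13/6:
  -2/9·λ − 1/18 = -13/6·(1/3)  ⇒  λ = 3
Then r = λ/(1−λ) = (3)/(-2) = -3/2. Check: with r = -3/2, J = (3, 0) and [DEJ]:[LEU] = -13/6 as required.

r = -3/2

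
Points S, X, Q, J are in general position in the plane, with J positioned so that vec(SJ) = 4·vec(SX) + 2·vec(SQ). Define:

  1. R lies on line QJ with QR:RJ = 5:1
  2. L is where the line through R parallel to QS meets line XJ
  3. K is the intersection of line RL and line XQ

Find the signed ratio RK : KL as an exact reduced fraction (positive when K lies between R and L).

Work in coordinates with S = (0, 0), X = (1, 0), Q = (0, 1), J = (4, 2).
1. R lies on line QJ with QR:RJ = 5:1 ⇒ R = (10/3, 11/6)
2. L is where the line through R parallel to QS meets line XJ ⇒ L = (10/3, 14/9)
3. K is the intersection of line RL and line XQ ⇒ K = (10/3, -7/3)
K = R + t·(L−R) with t = 15, so RK:KL = t:(1−t) = 15:-14

RK:KL = -15/14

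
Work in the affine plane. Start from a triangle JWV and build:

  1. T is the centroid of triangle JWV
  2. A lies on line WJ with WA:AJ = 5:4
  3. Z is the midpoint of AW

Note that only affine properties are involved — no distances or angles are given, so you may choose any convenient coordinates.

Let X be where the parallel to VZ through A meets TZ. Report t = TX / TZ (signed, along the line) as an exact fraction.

Choose coordinates J = (0, 0), W = (1, 0), V = (0, 1).
1. T is the centroid of triangle JWV ⇒ T = (1/3, 1/3)
2. A lies on line WJ with WA:AJ = 5:4 ⇒ A = (4/9, 0)
3. Z is the midpoint of AW ⇒ Z = (13/18, 0)
through A parallel to VZ: direction (13/18, -1); meets TZ at X = (-1/144, 5/8)
X = T + t·(Z−T) with t = -7/8

t = -7/8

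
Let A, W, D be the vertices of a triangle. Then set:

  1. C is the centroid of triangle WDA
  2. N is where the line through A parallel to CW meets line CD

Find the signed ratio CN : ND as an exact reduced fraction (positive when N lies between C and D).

CN:ND = -1/2

Set A = (0, 0), W = (1, 0), D = (0, 1); any affine frame gives the same invariant.
1. C is the centroid of triangle WDA ⇒ C = (1/3, 1/3)
2. N is where the line through A parallel to CW meets line CD ⇒ N = (2/3, -1/3)
N = C + t·(D−C) with t = -1, so CN:ND = t:(1−t) = -1:2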